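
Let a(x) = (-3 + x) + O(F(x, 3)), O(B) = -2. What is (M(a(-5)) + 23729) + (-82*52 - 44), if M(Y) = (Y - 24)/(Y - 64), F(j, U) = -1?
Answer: 718594/37 ≈ 19421.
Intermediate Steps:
a(x) = -5 + x (a(x) = (-3 + x) - 2 = -5 + x)
M(Y) = (-24 + Y)/(-64 + Y)
(M(a(-5)) + 23729) + (-82*52 - 44) = ((-24 + (-5 - 5))/(-64 + (-5 - 5)) + 23729) + (-82*52 - 44) = ((-24 - 10)/(-64 - 10) + 23729) + (-4264 - 44) = (-34/(-74) + 23729) - 4308 = (-1/74*(-34) + 23729) - 4308 = (17/37 + 23729) - 4308 = 877990/37 - 4308 = 718594/37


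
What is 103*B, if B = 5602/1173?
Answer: 577006/1173 ≈ 491.91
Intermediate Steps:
B = 5602/1173 (B = 5602*(1/1173) = 5602/1173 ≈ 4.7758)
103*B = 103*(5602/1173) = 577006/1173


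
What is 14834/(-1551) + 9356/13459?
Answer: -185139650/20874909 ≈ -8.8690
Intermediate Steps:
14834/(-1551) + 9356/13459 = 14834*(-1/1551) + 9356*(1/13459) = -14834/1551 + 9356/13459 = -185139650/20874909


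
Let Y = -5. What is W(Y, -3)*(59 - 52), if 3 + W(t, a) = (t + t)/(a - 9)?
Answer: -91/6 ≈ -15.167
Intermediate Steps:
W(t, a) = -3 + 2*t/(-9 + a) (W(t, a) = -3 + (t + t)/(a - 9) = -3 + (2*t)/(-9 + a) = -3 + 2*t/(-9 + a))
W(Y, -3)*(59 - 52) = ((27 - 3*(-3) + 2*(-5))/(-9 - 3))*(59 - 52) = ((27 + 9 - 10)/(-12))*7 = -1/12*26*7 = -13/6*7 = -91/6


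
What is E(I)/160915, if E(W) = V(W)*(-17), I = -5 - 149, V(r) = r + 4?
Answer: 510/32183 ≈ 0.015847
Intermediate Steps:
V(r) = 4 + r
I = -154
E(W) = -68 - 17*W (E(W) = (4 + W)*(-17) = -68 - 17*W)
E(I)/160915 = (-68 - 17*(-154))/160915 = (-68 + 2618)*(1/160915) = 2550*(1/160915) = 510/32183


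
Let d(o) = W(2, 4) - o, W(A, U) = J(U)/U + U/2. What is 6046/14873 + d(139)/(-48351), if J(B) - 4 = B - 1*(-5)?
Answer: 1177277639/2876497692 ≈ 0.40927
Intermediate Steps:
J(B) = 9 + B (J(B) = 4 + (B - 1*(-5)) = 4 + (B + 5) = 4 + (5 + B) = 9 + B)
W(A, U) = U/2 + (9 + U)/U (W(A, U) = (9 + U)/U + U/2 = U/2 + (9 + U)/U)
d(o) = 21/4 - o (d(o) = (1 + (½)*4 + 9/4) - o = (1 + 2 + 9*(¼)) - o = (1 + 2 + 9/4) - o = 21/4 - o)
6046/14873 + d(139)/(-48351) = 6046/14873 + (21/4 - 1*139)/(-48351) = 6046*(1/14873) + (21/4 - 139)*(-1/48351) = 6046/14873 - 535/4*(-1/48351) = 6046/14873 + 535/193404 = 1177277639/2876497692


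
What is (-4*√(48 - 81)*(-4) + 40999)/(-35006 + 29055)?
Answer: -40999/5951 - 16*I*√33/5951 ≈ -6.8894 - 0.015445*I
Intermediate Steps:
(-4*√(48 - 81)*(-4) + 40999)/(-35006 + 29055) = (-4*I*√33*(-4) + 40999)/(-5951) = (-4*I*√33*(-4) + 40999)*(-1/5951) = (16*I*√33 + 40999)*(-1/5951) = (40999 + 16*I*√33)*(-1/5951) = -40999/5951 - 16*I*√33/5951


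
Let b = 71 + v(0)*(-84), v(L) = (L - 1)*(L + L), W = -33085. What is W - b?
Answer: -33156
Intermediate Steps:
v(L) = 2*L*(-1 + L) (v(L) = (-1 + L)*(2*L) = 2*L*(-1 + L))
b = 71 (b = 71 + (2*0*(-1 + 0))*(-84) = 71 + (2*0*(-1))*(-84) = 71 + 0*(-84) = 71 + 0 = 71)
W - b = -33085 - 1*71 = -33085 - 71 = -33156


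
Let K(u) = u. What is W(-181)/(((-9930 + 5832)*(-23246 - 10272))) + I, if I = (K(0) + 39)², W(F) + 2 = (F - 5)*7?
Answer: 52229909185/34339191 ≈ 1521.0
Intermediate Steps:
W(F) = -37 + 7*F (W(F) = -2 + (F - 5)*7 = -2 + (-5 + F)*7 = -2 + (-35 + 7*F) = -37 + 7*F)
I = 1521 (I = (0 + 39)² = 39² = 1521)
W(-181)/(((-9930 + 5832)*(-23246 - 10272))) + I = (-37 + 7*(-181))/(((-9930 + 5832)*(-23246 - 10272))) + 1521 = (-37 - 1267)/((-4098*(-33518))) + 1521 = -1304/137356764 + 1521 = -1304*1/137356764 + 1521 = -326/34339191 + 1521 = 52229909185/34339191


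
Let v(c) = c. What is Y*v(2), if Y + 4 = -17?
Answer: -42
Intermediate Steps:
Y = -21 (Y = -4 - 17 = -21)
Y*v(2) = -21*2 = -42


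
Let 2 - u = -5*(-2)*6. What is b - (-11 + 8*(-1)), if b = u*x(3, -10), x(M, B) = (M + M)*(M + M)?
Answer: -2069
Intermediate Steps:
u = -58 (u = 2 - (-5*(-2))*6 = 2 - 10*6 = 2 - 1*60 = 2 - 60 = -58)
x(M, B) = 4*M² (x(M, B) = (2*M)*(2*M) = 4*M²)
b = -2088 (b = -232*3² = -232*9 = -58*36 = -2088)
b - (-11 + 8*(-1)) = -2088 - (-11 + 8*(-1)) = -2088 - (-11 - 8) = -2088 - 1*(-19) = -2088 + 19 = -2069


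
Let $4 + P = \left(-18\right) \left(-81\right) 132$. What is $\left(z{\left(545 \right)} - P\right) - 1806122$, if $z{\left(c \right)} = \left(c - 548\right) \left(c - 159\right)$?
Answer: $-1999732$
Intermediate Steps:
$P = 192452$ ($P = -4 + \left(-18\right) \left(-81\right) 132 = -4 + 1458 \cdot 132 = -4 + 192456 = 192452$)
$z{\left(c \right)} = \left(-548 + c\right) \left(-159 + c\right)$
$\left(z{\left(545 \right)} - P\right) - 1806122 = \left(\left(87132 + 545^{2} - 385315\right) - 192452\right) - 1806122 = \left(\left(87132 + 297025 - 385315\right) - 192452\right) - 1806122 = \left(-1158 - 192452\right) - 1806122 = -193610 - 1806122 = -1999732$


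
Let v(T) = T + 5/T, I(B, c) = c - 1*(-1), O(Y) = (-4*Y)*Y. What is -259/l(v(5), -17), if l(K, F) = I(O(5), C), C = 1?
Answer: -259/2 ≈ -129.50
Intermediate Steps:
O(Y) = -4*Y**2
I(B, c) = 1 + c (I(B, c) = c + 1 = 1 + c)
l(K, F) = 2 (l(K, F) = 1 + 1 = 2)
-259/l(v(5), -17) = -259/2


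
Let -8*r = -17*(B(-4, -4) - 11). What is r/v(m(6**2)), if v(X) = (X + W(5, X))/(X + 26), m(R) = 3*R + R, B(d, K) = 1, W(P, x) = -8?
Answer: -425/16 ≈ -26.563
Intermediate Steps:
m(R) = 4*R
v(X) = (-8 + X)/(26 + X) (v(X) = (X - 8)/(X + 26) = (-8 + X)/(26 + X))
r = -85/4 (r = -(-17)*(1 - 11)/8 = -(-17)*(-10)/8 = -1/8*170 = -85/4 ≈ -21.250)
r/v(m(6**2)) = -85*(26 + 4*6**2)/(-8 + 4*6**2)/4 = -85*(26 + 4*36)/(-8 + 4*36)/4 = -85*(26 + 144)/(-8 + 144)/4 = -85/(4*(136/170)) = -85/(4*((1/170)*136)) = -85/(4*4/5) = -85/4*5/4 = -425/16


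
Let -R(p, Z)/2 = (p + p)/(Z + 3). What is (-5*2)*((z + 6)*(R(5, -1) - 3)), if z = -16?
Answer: -1300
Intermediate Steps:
R(p, Z) = -4*p/(3 + Z) (R(p, Z) = -2*(p + p)/(Z + 3) = -2*2*p/(3 + Z) = -4*p/(3 + Z))
(-5*2)*((z + 6)*(R(5, -1) - 3)) = (-5*2)*((-16 + 6)*(-4*5/(3 - 1) - 3)) = -(-100)*(-4*5/2 - 3) = -(-100)*(-4*5*½ - 3) = -(-100)*(-10 - 3) = -(-100)*(-13) = -10*130 = -1300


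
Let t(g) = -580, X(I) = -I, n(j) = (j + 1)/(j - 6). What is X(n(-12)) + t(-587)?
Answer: -10451/18 ≈ -580.61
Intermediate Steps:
n(j) = (1 + j)/(-6 + j)
X(n(-12)) + t(-587) = -(1 - 12)/(-6 - 12) - 580 = -(-11)/(-18) - 580 = -(-1)*(-11)/18 - 580 = -1*11/18 - 580 = -11/18 - 580 = -10451/18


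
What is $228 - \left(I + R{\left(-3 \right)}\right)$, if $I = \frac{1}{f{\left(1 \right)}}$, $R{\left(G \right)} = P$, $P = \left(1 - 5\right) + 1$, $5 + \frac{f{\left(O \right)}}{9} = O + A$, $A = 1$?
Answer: $\frac{6238}{27} \approx 231.04$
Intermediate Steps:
$f{\left(O \right)} = -36 + 9 O$ ($f{\left(O \right)} = -45 + 9 \left(O + 1\right) = -45 + 9 \left(1 + O\right) = -45 + \left(9 + 9 O\right) = -36 + 9 O$)
$P = -3$ ($P = -4 + 1 = -3$)
$R{\left(G \right)} = -3$
$I = - \frac{1}{27}$ ($I = \frac{1}{-36 + 9 \cdot 1} = \frac{1}{-36 + 9} = \frac{1}{-27} = - \frac{1}{27} \approx -0.037037$)
$228 - \left(I + R{\left(-3 \right)}\right) = 228 - \left(- \frac{1}{27} - 3\right) = 228 - - \frac{82}{27} = 228 + \frac{82}{27} = \frac{6238}{27}$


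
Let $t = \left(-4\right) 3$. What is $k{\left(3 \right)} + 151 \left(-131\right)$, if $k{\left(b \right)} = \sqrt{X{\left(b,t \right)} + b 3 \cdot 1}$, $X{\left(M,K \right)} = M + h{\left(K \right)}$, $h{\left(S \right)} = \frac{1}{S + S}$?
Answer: $-19781 + \frac{\sqrt{1722}}{12} \approx -19778.0$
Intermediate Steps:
$h{\left(S \right)} = \frac{1}{2 S}$
$t = -12$
$X{\left(M,K \right)} = M + \frac{1}{2 K}$
$k{\left(b \right)} = \sqrt{- \frac{1}{24} + 4 b}$ ($k{\left(b \right)} = \sqrt{\left(b + \frac{1}{2 \left(-12\right)}\right) + b 3 \cdot 1} = \sqrt{\left(b + \frac{1}{2} \left(- \frac{1}{12}\right)\right) + 3 b 1} = \sqrt{\left(b - \frac{1}{24}\right) + 3 b} = \sqrt{\left(- \frac{1}{24} + b\right) + 3 b} = \sqrt{- \frac{1}{24} + 4 b}$)
$k{\left(3 \right)} + 151 \left(-131\right) = \frac{\sqrt{-6 + 576 \cdot 3}}{12} + 151 \left(-131\right) = \frac{\sqrt{-6 + 1728}}{12} - 19781 = \frac{\sqrt{1722}}{12} - 19781 = -19781 + \frac{\sqrt{1722}}{12}$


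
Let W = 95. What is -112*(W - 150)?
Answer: 6160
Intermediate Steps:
-112*(W - 150) = -112*(95 - 150) = -112*(-55) = 6160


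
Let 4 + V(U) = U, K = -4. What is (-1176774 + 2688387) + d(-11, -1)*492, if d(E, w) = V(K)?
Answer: 1507677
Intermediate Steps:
V(U) = -4 + U
d(E, w) = -8 (d(E, w) = -4 - 4 = -8)
(-1176774 + 2688387) + d(-11, -1)*492 = (-1176774 + 2688387) - 8*492 = 1511613 - 3936 = 1507677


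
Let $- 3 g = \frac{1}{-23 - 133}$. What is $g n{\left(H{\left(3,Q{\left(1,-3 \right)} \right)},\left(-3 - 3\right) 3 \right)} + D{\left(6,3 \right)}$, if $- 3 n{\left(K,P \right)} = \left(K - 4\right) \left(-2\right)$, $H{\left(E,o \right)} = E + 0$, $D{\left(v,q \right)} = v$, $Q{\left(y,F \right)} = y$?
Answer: $\frac{4211}{702} \approx 5.9986$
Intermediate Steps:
$H{\left(E,o \right)} = E$
$g = \frac{1}{468}$ ($g = - \frac{1}{3 \left(-23 - 133\right)} = - \frac{1}{3 \left(-156\right)} = \left(- \frac{1}{3}\right) \left(- \frac{1}{156}\right) = \frac{1}{468} \approx 0.0021368$)
$n{\left(K,P \right)} = - \frac{8}{3} + \frac{2 K}{3}$ ($n{\left(K,P \right)} = - \frac{\left(K - 4\right) \left(-2\right)}{3} = - \frac{\left(-4 + K\right) \left(-2\right)}{3} = - \frac{8 - 2 K}{3} = - \frac{8}{3} + \frac{2 K}{3}$)
$g n{\left(H{\left(3,Q{\left(1,-3 \right)} \right)},\left(-3 - 3\right) 3 \right)} + D{\left(6,3 \right)} = \frac{- \frac{8}{3} + \frac{2}{3} \cdot 3}{468} + 6 = \frac{- \frac{8}{3} + 2}{468} + 6 = \frac{1}{468} \left(- \frac{2}{3}\right) + 6 = - \frac{1}{702} + 6 = \frac{4211}{702}$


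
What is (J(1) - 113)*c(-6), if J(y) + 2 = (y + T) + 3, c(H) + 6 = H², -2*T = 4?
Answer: -3390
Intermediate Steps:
T = -2 (T = -½*4 = -2)
c(H) = -6 + H²
J(y) = -1 + y (J(y) = -2 + ((y - 2) + 3) = -2 + ((-2 + y) + 3) = -2 + (1 + y) = -1 + y)
(J(1) - 113)*c(-6) = ((-1 + 1) - 113)*(-6 + (-6)²) = (0 - 113)*(-6 + 36) = -113*30 = -3390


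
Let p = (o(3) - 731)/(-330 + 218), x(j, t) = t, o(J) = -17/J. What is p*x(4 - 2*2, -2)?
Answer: -1105/84 ≈ -13.155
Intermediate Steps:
p = 1105/168 (p = (-17/3 - 731)/(-330 + 218) = (-17*⅓ - 731)/(-112) = (-17/3 - 731)*(-1/112) = -2210/3*(-1/112) = 1105/168 ≈ 6.5774)
p*x(4 - 2*2, -2) = (1105/168)*(-2) = -1105/84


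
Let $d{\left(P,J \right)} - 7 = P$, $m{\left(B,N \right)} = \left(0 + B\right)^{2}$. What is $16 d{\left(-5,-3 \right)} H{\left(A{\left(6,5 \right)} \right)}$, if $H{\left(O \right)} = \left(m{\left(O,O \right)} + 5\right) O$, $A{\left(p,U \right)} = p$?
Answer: $7872$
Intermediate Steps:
$m{\left(B,N \right)} = B^{2}$
$d{\left(P,J \right)} = 7 + P$
$H{\left(O \right)} = O \left(5 + O^{2}\right)$ ($H{\left(O \right)} = \left(O^{2} + 5\right) O = \left(5 + O^{2}\right) O = O \left(5 + O^{2}\right)$)
$16 d{\left(-5,-3 \right)} H{\left(A{\left(6,5 \right)} \right)} = 16 \left(7 - 5\right) 6 \left(5 + 6^{2}\right) = 16 \cdot 2 \cdot 6 \left(5 + 36\right) = 32 \cdot 6 \cdot 41 = 32 \cdot 246 = 7872$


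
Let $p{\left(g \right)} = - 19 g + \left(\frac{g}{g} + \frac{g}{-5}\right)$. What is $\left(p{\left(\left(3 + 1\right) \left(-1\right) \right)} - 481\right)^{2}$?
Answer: $\frac{4064256}{25} \approx 1.6257 \cdot 10^{5}$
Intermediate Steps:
$p{\left(g \right)} = 1 - \frac{96 g}{5}$ ($p{\left(g \right)} = - 19 g + \left(1 + g \left(- \frac{1}{5}\right)\right) = - 19 g - \left(-1 + \frac{g}{5}\right) = 1 - \frac{96 g}{5}$)
$\left(p{\left(\left(3 + 1\right) \left(-1\right) \right)} - 481\right)^{2} = \left(\left(1 - \frac{96 \left(3 + 1\right) \left(-1\right)}{5}\right) - 481\right)^{2} = \left(\left(1 - \frac{96 \cdot 4 \left(-1\right)}{5}\right) - 481\right)^{2} = \left(\left(1 - - \frac{384}{5}\right) - 481\right)^{2} = \left(\left(1 + \frac{384}{5}\right) - 481\right)^{2} = \left(\frac{389}{5} - 481\right)^{2} = \left(- \frac{2016}{5}\right)^{2} = \frac{4064256}{25}$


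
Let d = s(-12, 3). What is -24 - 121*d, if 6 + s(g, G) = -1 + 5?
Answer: 218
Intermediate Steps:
s(g, G) = -2 (s(g, G) = -6 + (-1 + 5) = -6 + 4 = -2)
d = -2
-24 - 121*d = -24 - 121*(-2) = -24 + 242 = 218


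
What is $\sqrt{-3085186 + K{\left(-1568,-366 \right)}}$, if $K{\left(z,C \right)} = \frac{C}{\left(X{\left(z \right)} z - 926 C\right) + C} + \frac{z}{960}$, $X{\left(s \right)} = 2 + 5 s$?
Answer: $\frac{i \sqrt{110705698292841352968330}}{189428010} \approx 1756.5 i$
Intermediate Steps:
$K{\left(z,C \right)} = \frac{z}{960} + \frac{C}{- 925 C + z \left(2 + 5 z\right)}$ ($K{\left(z,C \right)} = \frac{C}{\left(\left(2 + 5 z\right) z - 926 C\right) + C} + \frac{z}{960} = \frac{C}{\left(z \left(2 + 5 z\right) - 926 C\right) + C} + z \frac{1}{960} = \frac{C}{\left(- 926 C + z \left(2 + 5 z\right)\right) + C} + \frac{z}{960} = \frac{C}{- 925 C + z \left(2 + 5 z\right)} + \frac{z}{960} = \frac{z}{960} + \frac{C}{- 925 C + z \left(2 + 5 z\right)}$)
$\sqrt{-3085186 + K{\left(-1568,-366 \right)}} = \sqrt{-3085186 + \frac{\left(-960\right) \left(-366\right) - \left(-1568\right)^{2} \left(2 + 5 \left(-1568\right)\right) + 925 \left(-366\right) \left(-1568\right)}{960 \left(925 \left(-366\right) - - 1568 \left(2 + 5 \left(-1568\right)\right)\right)}} = \sqrt{-3085186 + \frac{351360 - 2458624 \left(2 - 7840\right) + 530846400}{960 \left(-338550 - - 1568 \left(2 - 7840\right)\right)}} = \sqrt{-3085186 + \frac{351360 - 2458624 \left(-7838\right) + 530846400}{960 \left(-338550 - \left(-1568\right) \left(-7838\right)\right)}} = \sqrt{-3085186 + \frac{351360 + 19270694912 + 530846400}{960 \left(-338550 - 12289984\right)}} = \sqrt{-3085186 + \frac{1}{960} \frac{1}{-12628534} \cdot 19801892672} = \sqrt{-3085186 + \frac{1}{960} \left(- \frac{1}{12628534}\right) 19801892672} = \sqrt{-3085186 - \frac{309404573}{189428010}} = \sqrt{- \frac{584420953864433}{189428010}} = \frac{i \sqrt{110705698292841352968330}}{189428010}$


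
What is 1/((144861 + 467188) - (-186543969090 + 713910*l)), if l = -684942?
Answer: 1/675531524359 ≈ 1.4803e-12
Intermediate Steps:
1/((144861 + 467188) - (-186543969090 + 713910*l)) = 1/((144861 + 467188) - 713910/(1/(-261299 - 684942))) = 1/(612049 - 713910/(1/(-946241))) = 1/(612049 - 713910/(-1/946241)) = 1/(612049 - 713910*(-946241)) = 1/(612049 + 675530912310) = 1/675531524359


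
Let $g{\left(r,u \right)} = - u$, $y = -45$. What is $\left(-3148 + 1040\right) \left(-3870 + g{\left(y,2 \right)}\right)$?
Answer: $8162176$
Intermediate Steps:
$\left(-3148 + 1040\right) \left(-3870 + g{\left(y,2 \right)}\right) = \left(-3148 + 1040\right) \left(-3870 - 2\right) = - 2108 \left(-3870 - 2\right) = \left(-2108\right) \left(-3872\right) = 8162176$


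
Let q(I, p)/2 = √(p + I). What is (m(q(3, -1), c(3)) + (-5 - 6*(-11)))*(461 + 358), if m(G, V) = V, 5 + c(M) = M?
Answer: 48321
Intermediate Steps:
q(I, p) = 2*√(I + p) (q(I, p) = 2*√(p + I) = 2*√(I + p))
c(M) = -5 + M
(m(q(3, -1), c(3)) + (-5 - 6*(-11)))*(461 + 358) = ((-5 + 3) + (-5 - 6*(-11)))*(461 + 358) = (-2 + (-5 + 66))*819 = (-2 + 61)*819 = 59*819 = 48321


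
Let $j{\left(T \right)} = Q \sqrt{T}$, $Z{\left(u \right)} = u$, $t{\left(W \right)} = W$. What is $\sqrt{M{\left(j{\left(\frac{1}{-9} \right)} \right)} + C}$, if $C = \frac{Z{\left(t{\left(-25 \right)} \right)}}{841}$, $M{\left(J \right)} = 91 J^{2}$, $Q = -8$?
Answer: $\frac{i \sqrt{4898209}}{87} \approx 25.439 i$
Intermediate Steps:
$j{\left(T \right)} = - 8 \sqrt{T}$
$C = - \frac{25}{841} \approx -0.029727$
$\sqrt{M{\left(j{\left(\frac{1}{-9} \right)} \right)} + C} = \sqrt{91 \left(- 8 \sqrt{\frac{1}{-9}}\right)^{2} - \frac{25}{841}} = \sqrt{91 \left(- 8 \sqrt{- \frac{1}{9}}\right)^{2} - \frac{25}{841}} = \sqrt{91 \left(- 8 \frac{i}{3}\right)^{2} - \frac{25}{841}} = \sqrt{91 \left(- \frac{8 i}{3}\right)^{2} - \frac{25}{841}} = \sqrt{91 \left(- \frac{64}{9}\right) - \frac{25}{841}} = \sqrt{- \frac{5824}{9} - \frac{25}{841}} = \sqrt{- \frac{4898209}{7569}} = \frac{i \sqrt{4898209}}{87}$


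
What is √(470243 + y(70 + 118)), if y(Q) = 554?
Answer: √470797 ≈ 686.15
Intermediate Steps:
√(470243 + y(70 + 118)) = √(470243 + 554) = √470797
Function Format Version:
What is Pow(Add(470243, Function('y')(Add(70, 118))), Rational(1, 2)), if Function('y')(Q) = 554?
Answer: Pow(470797, Rational(1, 2)) ≈ 686.15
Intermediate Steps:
Pow(Add(470243, Function('y')(Add(70, 118))), Rational(1, 2)) = Pow(Add(470243, 554), Rational(1, 2)) = Pow(470797, Rational(1, 2))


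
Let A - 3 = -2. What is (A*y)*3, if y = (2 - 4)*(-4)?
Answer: 24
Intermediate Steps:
A = 1 (A = 3 - 2 = 1)
y = 8 (y = -2*(-4) = 8)
(A*y)*3 = (1*8)*3 = 8*3 = 24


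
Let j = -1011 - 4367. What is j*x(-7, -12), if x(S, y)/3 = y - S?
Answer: 80670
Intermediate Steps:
x(S, y) = -3*S + 3*y (x(S, y) = 3*(y - S) = -3*S + 3*y)
j = -5378
j*x(-7, -12) = -5378*(-3*(-7) + 3*(-12)) = -5378*(21 - 36) = -5378*(-15) = 80670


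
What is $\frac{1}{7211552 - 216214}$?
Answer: $\frac{1}{6995338} \approx 1.4295 \cdot 10^{-7}$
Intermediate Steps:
$\frac{1}{7211552 - 216214} = \frac{1}{6995338}$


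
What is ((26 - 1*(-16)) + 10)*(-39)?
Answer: -2028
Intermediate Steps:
((26 - 1*(-16)) + 10)*(-39) = ((26 + 16) + 10)*(-39) = (42 + 10)*(-39) = 52*(-39) = -2028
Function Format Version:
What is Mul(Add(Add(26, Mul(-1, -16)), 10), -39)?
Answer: -2028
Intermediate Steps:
Mul(Add(Add(26, Mul(-1, -16)), 10), -39) = Mul(Add(Add(26, 16), 10), -39) = Mul(Add(42, 10), -39) = Mul(52, -39) = -2028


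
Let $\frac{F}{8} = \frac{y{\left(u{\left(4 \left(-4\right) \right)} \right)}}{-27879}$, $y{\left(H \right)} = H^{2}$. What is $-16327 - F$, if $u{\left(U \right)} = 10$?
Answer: $- \frac{455179633}{27879} \approx -16327.0$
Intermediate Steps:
$F = - \frac{800}{27879}$ ($F = 8 \frac{10^{2}}{-27879} = 8 \cdot 100 \left(- \frac{1}{27879}\right) = 8 \left(- \frac{100}{27879}\right) = - \frac{800}{27879} \approx -0.028695$)
$-16327 - F = -16327 - - \frac{800}{27879} = -16327 + \frac{800}{27879} = - \frac{455179633}{27879}$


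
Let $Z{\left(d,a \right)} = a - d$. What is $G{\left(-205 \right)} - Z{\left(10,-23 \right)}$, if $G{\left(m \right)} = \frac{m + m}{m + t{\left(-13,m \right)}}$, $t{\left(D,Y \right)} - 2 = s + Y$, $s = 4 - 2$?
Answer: $\frac{6904}{203} \approx 34.01$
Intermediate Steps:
$s = 2$ ($s = 4 - 2 = 2$)
$t{\left(D,Y \right)} = 4 + Y$ ($t{\left(D,Y \right)} = 2 + \left(2 + Y\right) = 4 + Y$)
$G{\left(m \right)} = \frac{2 m}{4 + 2 m}$ ($G{\left(m \right)} = \frac{m + m}{m + \left(4 + m\right)} = \frac{2 m}{4 + 2 m}$)
$G{\left(-205 \right)} - Z{\left(10,-23 \right)} = - \frac{205}{2 - 205} - \left(-23 - 10\right) = - \frac{205}{-203} - \left(-23 - 10\right) = \left(-205\right) \left(- \frac{1}{203}\right) - -33 = \frac{205}{203} + 33 = \frac{6904}{203}$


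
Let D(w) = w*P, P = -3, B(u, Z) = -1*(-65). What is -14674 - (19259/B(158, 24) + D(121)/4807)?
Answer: -425229008/28405 ≈ -14970.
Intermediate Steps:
B(u, Z) = 65
D(w) = -3*w (D(w) = w*(-3) = -3*w)
-14674 - (19259/B(158, 24) + D(121)/4807) = -14674 - (19259/65 - 3*121/4807) = -14674 - (19259*(1/65) - 363*1/4807) = -14674 - (19259/65 - 33/437) = -14674 - 1*8414038/28405 = -14674 - 8414038/28405 = -425229008/28405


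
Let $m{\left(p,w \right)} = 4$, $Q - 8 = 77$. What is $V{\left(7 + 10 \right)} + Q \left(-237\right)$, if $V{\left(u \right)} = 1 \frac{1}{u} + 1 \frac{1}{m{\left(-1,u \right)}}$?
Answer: $- \frac{1369839}{68} \approx -20145.0$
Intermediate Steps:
$Q = 85$ ($Q = 8 + 77 = 85$)
$V{\left(u \right)} = \frac{1}{4} + \frac{1}{u}$ ($V{\left(u \right)} = 1 \frac{1}{u} + 1 \cdot \frac{1}{4} = \frac{1}{u} + 1 \cdot \frac{1}{4} = \frac{1}{u} + \frac{1}{4} = \frac{1}{4} + \frac{1}{u}$)
$V{\left(7 + 10 \right)} + Q \left(-237\right) = \frac{4 + \left(7 + 10\right)}{4 \left(7 + 10\right)} + 85 \left(-237\right) = \frac{4 + 17}{4 \cdot 17} - 20145 = \frac{1}{4} \cdot \frac{1}{17} \cdot 21 - 20145 = \frac{21}{68} - 20145 = - \frac{1369839}{68}$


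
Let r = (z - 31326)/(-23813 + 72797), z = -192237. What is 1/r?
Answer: -16328/74521 ≈ -0.21911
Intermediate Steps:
r = -74521/16328 (r = (-192237 - 31326)/(-23813 + 72797) = -223563/48984 = -223563*1/48984 = -74521/16328 ≈ -4.5640)
1/r = 1/(-74521/16328) = -16328/74521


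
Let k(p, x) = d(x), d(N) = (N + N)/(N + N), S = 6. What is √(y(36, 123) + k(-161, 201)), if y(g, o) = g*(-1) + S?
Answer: I*√29 ≈ 5.3852*I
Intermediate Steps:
d(N) = 1 (d(N) = (2*N)/((2*N)) = (2*N)*(1/(2*N)) = 1)
k(p, x) = 1
y(g, o) = 6 - g (y(g, o) = g*(-1) + 6 = -g + 6 = 6 - g)
√(y(36, 123) + k(-161, 201)) = √((6 - 1*36) + 1) = √((6 - 36) + 1) = √(-30 + 1) = √(-29) = I*√29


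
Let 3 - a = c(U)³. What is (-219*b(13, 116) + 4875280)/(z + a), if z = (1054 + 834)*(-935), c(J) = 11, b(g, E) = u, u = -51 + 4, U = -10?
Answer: -4885573/1766608 ≈ -2.7655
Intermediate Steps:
u = -47
b(g, E) = -47
z = -1765280 (z = 1888*(-935) = -1765280)
a = -1328 (a = 3 - 1*11³ = 3 - 1*1331 = 3 - 1331 = -1328)
(-219*b(13, 116) + 4875280)/(z + a) = (-219*(-47) + 4875280)/(-1765280 - 1328) = (10293 + 4875280)/(-1766608) = 4885573*(-1/1766608) = -4885573/1766608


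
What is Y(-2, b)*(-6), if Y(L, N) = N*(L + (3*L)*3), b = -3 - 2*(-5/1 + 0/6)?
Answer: 840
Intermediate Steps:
b = 7 (b = -3 - 2*(-5*1 + 0*(1/6)) = -3 - 2*(-5 + 0) = -3 - 2*(-5) = -3 + 10 = 7)
Y(L, N) = 10*L*N (Y(L, N) = N*(L + 9*L) = N*(10*L) = 10*L*N)
Y(-2, b)*(-6) = (10*(-2)*7)*(-6) = -140*(-6) = 840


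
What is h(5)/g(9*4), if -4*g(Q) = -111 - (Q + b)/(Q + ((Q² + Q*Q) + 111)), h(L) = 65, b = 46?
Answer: 712140/304111 ≈ 2.3417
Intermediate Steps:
g(Q) = 111/4 + (46 + Q)/(4*(111 + Q + 2*Q²)) (g(Q) = -(-111 - (Q + 46)/(Q + ((Q² + Q*Q) + 111)))/4 = -(-111 - (46 + Q)/(Q + ((Q² + Q²) + 111)))/4 = -(-111 - (46 + Q)/(Q + (2*Q² + 111)))/4 = -(-111 - (46 + Q)/(Q + (111 + 2*Q²)))/4 = -(-111 - (46 + Q)/(111 + Q + 2*Q²))/4 = 111/4 + (46 + Q)/(4*(111 + Q + 2*Q²)))
h(5)/g(9*4) = 65/(((12367 + 112*(9*4) + 222*(9*4)²)/(4*(111 + 9*4 + 2*(9*4)²)))) = 65/(((12367 + 112*36 + 222*36²)/(4*(111 + 36 + 2*36²)))) = 65/(((12367 + 4032 + 222*1296)/(4*(111 + 36 + 2*1296)))) = 65/(((12367 + 4032 + 287712)/(4*(111 + 36 + 2592)))) = 65/(((¼)*304111/2739)) = 65/(((¼)*(1/2739)*304111)) = 65/(304111/10956) = 65*(10956/304111) = 712140/304111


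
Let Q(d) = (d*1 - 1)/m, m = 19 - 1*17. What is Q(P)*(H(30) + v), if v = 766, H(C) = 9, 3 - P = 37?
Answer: -27125/2 ≈ -13563.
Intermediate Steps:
m = 2 (m = 19 - 17 = 2)
P = -34 (P = 3 - 1*37 = 3 - 37 = -34)
Q(d) = -½ + d/2 (Q(d) = (d*1 - 1)/2 = (d - 1)*(½) = (-1 + d)*(½) = -½ + d/2)
Q(P)*(H(30) + v) = (-½ + (½)*(-34))*(9 + 766) = (-½ - 17)*775 = -35/2*775 = -27125/2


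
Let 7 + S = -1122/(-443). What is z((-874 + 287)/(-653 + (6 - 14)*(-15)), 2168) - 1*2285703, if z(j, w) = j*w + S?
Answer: -539135192576/236119 ≈ -2.2833e+6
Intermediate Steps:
S = -1979/443 (S = -7 - 1122/(-443) = -7 - 1122*(-1/443) = -7 + 1122/443 = -1979/443 ≈ -4.4673)
z(j, w) = -1979/443 + j*w (z(j, w) = j*w - 1979/443 = -1979/443 + j*w)
z((-874 + 287)/(-653 + (6 - 14)*(-15)), 2168) - 1*2285703 = (-1979/443 + ((-874 + 287)/(-653 + (6 - 14)*(-15)))*2168) - 1*2285703 = (-1979/443 - 587/(-653 - 8*(-15))*2168) - 2285703 = (-1979/443 - 587/(-653 + 120)*2168) - 2285703 = (-1979/443 - 587/(-533)*2168) - 2285703 = (-1979/443 - 587*(-1/533)*2168) - 2285703 = (-1979/443 + (587/533)*2168) - 2285703 = (-1979/443 + 1272616/533) - 2285703 = 562714081/236119 - 2285703 = -539135192576/236119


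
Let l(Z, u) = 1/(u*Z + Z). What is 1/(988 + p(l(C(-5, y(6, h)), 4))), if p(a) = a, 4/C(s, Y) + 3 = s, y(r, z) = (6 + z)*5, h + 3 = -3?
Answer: 5/4938 ≈ 0.0010126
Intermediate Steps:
h = -6 (h = -3 - 3 = -6)
y(r, z) = 30 + 5*z
C(s, Y) = 4/(-3 + s)
l(Z, u) = 1/(Z + Z*u) (l(Z, u) = 1/(Z*u + Z) = 1/(Z + Z*u))
1/(988 + p(l(C(-5, y(6, h)), 4))) = 1/(988 + 1/(((4/(-3 - 5)))*(1 + 4))) = 1/(988 + 1/((4/(-8))*5)) = 1/(988 + (⅕)/(4*(-⅛))) = 1/(988 + (⅕)/(-½)) = 1/(988 - 2*⅕) = 1/(988 - ⅖) = 1/(4938/5) = 5/4938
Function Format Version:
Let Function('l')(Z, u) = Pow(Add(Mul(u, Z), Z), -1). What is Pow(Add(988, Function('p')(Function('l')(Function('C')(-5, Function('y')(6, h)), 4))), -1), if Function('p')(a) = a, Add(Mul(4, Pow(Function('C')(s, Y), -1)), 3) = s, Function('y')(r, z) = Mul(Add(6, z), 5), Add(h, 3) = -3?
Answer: Rational(5, 4938) ≈ 0.0010126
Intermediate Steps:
h = -6 (h = Add(-3, -3) = -6)
Function('y')(r, z) = Add(30, Mul(5, z))
Function('C')(s, Y) = Mul(4, Pow(Add(-3, s), -1))
Function('l')(Z, u) = Pow(Add(Z, Mul(Z, u)), -1) (Function('l')(Z, u) = Pow(Add(Mul(Z, u), Z), -1) = Pow(Add(Z, Mul(Z, u)), -1))
Pow(Add(988, Function('p')(Function('l')(Function('C')(-5, Function('y')(6, h)), 4))), -1) = Pow(Add(988, Mul(Pow(Mul(4, Pow(Add(-3, -5), -1)), -1), Pow(Add(1, 4), -1))), -1) = Pow(Add(988, Mul(Pow(Mul(4, Pow(-8, -1)), -1), Pow(5, -1))), -1) = Pow(Add(988, Mul(Pow(Mul(4, Rational(-1, 8)), -1), Rational(1, 5))), -1) = Pow(Add(988, Mul(Pow(Rational(-1, 2), -1), Rational(1, 5))), -1) = Pow(Add(988, Mul(-2, Rational(1, 5))), -1) = Pow(Add(988, Rational(-2, 5)), -1) = Pow(Rational(4938, 5), -1) = Rational(5, 4938)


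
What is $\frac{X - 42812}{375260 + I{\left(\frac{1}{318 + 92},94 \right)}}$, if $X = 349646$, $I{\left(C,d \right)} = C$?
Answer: $\frac{125801940}{153856601} \approx 0.81766$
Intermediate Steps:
$\frac{X - 42812}{375260 + I{\left(\frac{1}{318 + 92},94 \right)}} = \frac{349646 - 42812}{375260 + \frac{1}{318 + 92}} = \frac{306834}{375260 + \frac{1}{410}} = \frac{306834}{\frac{153856601}{410}} = 306834 \cdot \frac{410}{153856601} = \frac{125801940}{153856601}$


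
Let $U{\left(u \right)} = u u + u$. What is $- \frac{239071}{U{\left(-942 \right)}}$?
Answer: $- \frac{239071}{886422} \approx -0.2697$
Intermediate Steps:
$U{\left(u \right)} = u + u^{2}$ ($U{\left(u \right)} = u^{2} + u = u + u^{2}$)
$- \frac{239071}{U{\left(-942 \right)}} = - \frac{239071}{\left(-942\right) \left(1 - 942\right)} = - \frac{239071}{\left(-942\right) \left(-941\right)} = - \frac{239071}{886422}$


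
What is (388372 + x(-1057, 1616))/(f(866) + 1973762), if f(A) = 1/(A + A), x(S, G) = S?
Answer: 44721972/227903719 ≈ 0.19623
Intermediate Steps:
f(A) = 1/(2*A)
(388372 + x(-1057, 1616))/(f(866) + 1973762) = (388372 - 1057)/((½)/866 + 1973762) = 387315/((½)*(1/866) + 1973762) = 387315/(1/1732 + 1973762) = 387315/(3418555785/1732) = 387315*(1732/3418555785) = 44721972/227903719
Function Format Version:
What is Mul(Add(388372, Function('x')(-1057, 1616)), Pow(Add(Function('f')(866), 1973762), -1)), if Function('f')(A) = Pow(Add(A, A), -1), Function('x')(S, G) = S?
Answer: Rational(44721972, 227903719) ≈ 0.19623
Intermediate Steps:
Function('f')(A) = Mul(Rational(1, 2), Pow(A, -1)) (Function('f')(A) = Pow(Mul(2, A), -1) = Mul(Rational(1, 2), Pow(A, -1)))
Mul(Add(388372, Function('x')(-1057, 1616)), Pow(Add(Function('f')(866), 1973762), -1)) = Mul(Add(388372, -1057), Pow(Add(Mul(Rational(1, 2), Pow(866, -1)), 1973762), -1)) = Mul(387315, Pow(Add(Mul(Rational(1, 2), Rational(1, 866)), 1973762), -1)) = Mul(387315, Pow(Add(Rational(1, 1732), 1973762), -1)) = Mul(387315, Pow(Rational(3418555785, 1732), -1)) = Mul(387315, Rational(1732, 3418555785)) = Rational(44721972, 227903719)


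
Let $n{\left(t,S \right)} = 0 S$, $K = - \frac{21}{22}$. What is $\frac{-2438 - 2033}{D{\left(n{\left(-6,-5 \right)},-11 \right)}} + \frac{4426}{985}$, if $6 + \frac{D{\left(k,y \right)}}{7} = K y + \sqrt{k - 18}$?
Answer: $- \frac{487128}{6895} + \frac{1052 i \sqrt{2}}{21} \approx -70.649 + 70.845 i$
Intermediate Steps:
$K = - \frac{21}{22}$ ($K = \left(-21\right) \frac{1}{22} = - \frac{21}{22} \approx -0.95455$)
$n{\left(t,S \right)} = 0$
$D{\left(k,y \right)} = -42 + 7 \sqrt{-18 + k} - \frac{147 y}{22}$ ($D{\left(k,y \right)} = -42 + 7 \left(- \frac{21 y}{22} + \sqrt{k - 18}\right) = -42 + 7 \left(- \frac{21 y}{22} + \sqrt{-18 + k}\right) = -42 + 7 \left(\sqrt{-18 + k} - \frac{21 y}{22}\right) = -42 - \left(- 7 \sqrt{-18 + k} + \frac{147 y}{22}\right) = -42 + 7 \sqrt{-18 + k} - \frac{147 y}{22}$)
$\frac{-2438 - 2033}{D{\left(n{\left(-6,-5 \right)},-11 \right)}} + \frac{4426}{985} = \frac{-2438 - 2033}{-42 + 7 \sqrt{-18 + 0} - - \frac{147}{2}} + \frac{4426}{985} = - \frac{4471}{-42 + 7 \sqrt{-18} + \frac{147}{2}} + 4426 \cdot \frac{1}{985} = - \frac{4471}{-42 + 7 \cdot 3 i \sqrt{2} + \frac{147}{2}} + \frac{4426}{985} = - \frac{4471}{-42 + 21 i \sqrt{2} + \frac{147}{2}} + \frac{4426}{985} = - \frac{4471}{\frac{63}{2} + 21 i \sqrt{2}} + \frac{4426}{985} = \frac{4426}{985} - \frac{4471}{\frac{63}{2} + 21 i \sqrt{2}}$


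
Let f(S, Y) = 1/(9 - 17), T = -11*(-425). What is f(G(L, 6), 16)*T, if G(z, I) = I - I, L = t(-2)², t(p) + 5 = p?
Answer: -4675/8 ≈ -584.38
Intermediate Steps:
T = 4675
t(p) = -5 + p
L = 49 (L = (-5 - 2)² = (-7)² = 49)
G(z, I) = 0
f(S, Y) = -⅛ (f(S, Y) = 1/(-8) = -⅛)
f(G(L, 6), 16)*T = -⅛*4675 = -4675/8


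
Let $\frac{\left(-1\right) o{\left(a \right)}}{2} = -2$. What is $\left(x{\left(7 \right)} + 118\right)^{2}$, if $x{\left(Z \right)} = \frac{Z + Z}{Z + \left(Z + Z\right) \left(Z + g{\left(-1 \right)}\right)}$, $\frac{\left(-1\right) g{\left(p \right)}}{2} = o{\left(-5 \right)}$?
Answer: $13456$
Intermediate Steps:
$o{\left(a \right)} = 4$ ($o{\left(a \right)} = \left(-2\right) \left(-2\right) = 4$)
$g{\left(p \right)} = -8$ ($g{\left(p \right)} = \left(-2\right) 4 = -8$)
$x{\left(Z \right)} = \frac{2 Z}{Z + 2 Z \left(-8 + Z\right)}$ ($x{\left(Z \right)} = \frac{Z + Z}{Z + \left(Z + Z\right) \left(Z - 8\right)} = \frac{2 Z}{Z + 2 Z \left(-8 + Z\right)}$)
$\left(x{\left(7 \right)} + 118\right)^{2} = \left(\frac{2}{-15 + 2 \cdot 7} + 118\right)^{2} = \left(\frac{2}{-15 + 14} + 118\right)^{2} = \left(\frac{2}{-1} + 118\right)^{2} = \left(2 \left(-1\right) + 118\right)^{2} = \left(-2 + 118\right)^{2} = 116^{2} = 13456$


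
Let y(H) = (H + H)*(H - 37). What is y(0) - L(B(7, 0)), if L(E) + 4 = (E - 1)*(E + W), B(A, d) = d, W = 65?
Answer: 69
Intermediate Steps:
y(H) = 2*H*(-37 + H) (y(H) = (2*H)*(-37 + H) = 2*H*(-37 + H))
L(E) = -4 + (-1 + E)*(65 + E) (L(E) = -4 + (E - 1)*(E + 65) = -4 + (-1 + E)*(65 + E))
y(0) - L(B(7, 0)) = 2*0*(-37 + 0) - (-69 + 0² + 64*0) = 2*0*(-37) - (-69 + 0 + 0) = 0 - 1*(-69) = 0 + 69 = 69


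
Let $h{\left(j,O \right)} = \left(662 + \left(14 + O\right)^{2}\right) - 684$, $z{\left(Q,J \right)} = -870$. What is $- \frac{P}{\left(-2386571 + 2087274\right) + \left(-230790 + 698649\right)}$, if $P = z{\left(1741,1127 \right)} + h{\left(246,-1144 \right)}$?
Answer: $- \frac{638004}{84281} \approx -7.57$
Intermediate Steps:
$h{\left(j,O \right)} = -22 + \left(14 + O\right)^{2}$
$P = 1276008$ ($P = -870 - \left(22 - \left(14 - 1144\right)^{2}\right) = -870 - \left(22 - \left(-1130\right)^{2}\right) = -870 + \left(-22 + 1276900\right) = -870 + 1276878 = 1276008$)
$- \frac{P}{\left(-2386571 + 2087274\right) + \left(-230790 + 698649\right)} = - \frac{1276008}{\left(-2386571 + 2087274\right) + \left(-230790 + 698649\right)} = - \frac{1276008}{-299297 + 467859} = - \frac{1276008}{168562} = \left(-1\right) \frac{638004}{84281} = - \frac{638004}{84281}$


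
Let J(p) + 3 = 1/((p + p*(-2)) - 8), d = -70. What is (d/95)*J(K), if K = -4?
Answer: 91/38 ≈ 2.3947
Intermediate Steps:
J(p) = -3 + 1/(-8 - p) (J(p) = -3 + 1/((p + p*(-2)) - 8) = -3 + 1/((p - 2*p) - 8) = -3 + 1/(-p - 8) = -3 + 1/(-8 - p))
(d/95)*J(K) = (-70/95)*((-25 - 3*(-4))/(8 - 4)) = (-70*1/95)*((-25 + 12)/4) = -7*(-13)/38 = -14/19*(-13/4) = 91/38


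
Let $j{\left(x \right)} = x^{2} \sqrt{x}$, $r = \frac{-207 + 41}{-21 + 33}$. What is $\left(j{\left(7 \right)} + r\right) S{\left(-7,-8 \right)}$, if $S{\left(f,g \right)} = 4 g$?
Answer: $\frac{1328}{3} - 1568 \sqrt{7} \approx -3705.9$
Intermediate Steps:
$r = - \frac{83}{6}$ ($r = - \frac{166}{12} = \left(-166\right) \frac{1}{12} = - \frac{83}{6} \approx -13.833$)
$j{\left(x \right)} = x^{\frac{5}{2}}$
$\left(j{\left(7 \right)} + r\right) S{\left(-7,-8 \right)} = \left(7^{\frac{5}{2}} - \frac{83}{6}\right) 4 \left(-8\right) = \left(49 \sqrt{7} - \frac{83}{6}\right) \left(-32\right) = \left(- \frac{83}{6} + 49 \sqrt{7}\right) \left(-32\right) = \frac{1328}{3} - 1568 \sqrt{7}$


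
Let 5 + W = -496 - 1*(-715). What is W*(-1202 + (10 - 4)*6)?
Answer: -249524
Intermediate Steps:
W = 214 (W = -5 + (-496 - 1*(-715)) = -5 + (-496 + 715) = -5 + 219 = 214)
W*(-1202 + (10 - 4)*6) = 214*(-1202 + (10 - 4)*6) = 214*(-1202 + 6*6) = 214*(-1202 + 36) = 214*(-1166) = -249524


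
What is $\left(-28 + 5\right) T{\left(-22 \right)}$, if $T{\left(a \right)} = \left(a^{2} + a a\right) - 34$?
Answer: $-21482$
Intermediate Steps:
$T{\left(a \right)} = -34 + 2 a^{2}$ ($T{\left(a \right)} = \left(a^{2} + a^{2}\right) - 34 = 2 a^{2} - 34 = -34 + 2 a^{2}$)
$\left(-28 + 5\right) T{\left(-22 \right)} = \left(-28 + 5\right) \left(-34 + 2 \left(-22\right)^{2}\right) = - 23 \left(-34 + 2 \cdot 484\right) = - 23 \left(-34 + 968\right) = \left(-23\right) 934 = -21482$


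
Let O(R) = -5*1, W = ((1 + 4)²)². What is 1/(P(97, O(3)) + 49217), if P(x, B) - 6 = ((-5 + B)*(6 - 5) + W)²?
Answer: 1/427448 ≈ 2.3395e-6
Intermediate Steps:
W = 625 (W = (5²)² = 25² = 625)
O(R) = -5
P(x, B) = 6 + (620 + B)² (P(x, B) = 6 + ((-5 + B)*(6 - 5) + 625)² = 6 + ((-5 + B)*1 + 625)² = 6 + ((-5 + B) + 625)² = 6 + (620 + B)²)
1/(P(97, O(3)) + 49217) = 1/((6 + (620 - 5)²) + 49217) = 1/((6 + 615²) + 49217) = 1/((6 + 378225) + 49217) = 1/(378231 + 49217) = 1/427448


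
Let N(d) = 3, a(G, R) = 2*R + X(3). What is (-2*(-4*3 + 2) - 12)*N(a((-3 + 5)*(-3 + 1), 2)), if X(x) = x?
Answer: 24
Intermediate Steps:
a(G, R) = 3 + 2*R (a(G, R) = 2*R + 3 = 3 + 2*R)
(-2*(-4*3 + 2) - 12)*N(a((-3 + 5)*(-3 + 1), 2)) = (-2*(-4*3 + 2) - 12)*3 = (-2*(-12 + 2) - 12)*3 = (-2*(-10) - 12)*3 = (20 - 12)*3 = 8*3 = 24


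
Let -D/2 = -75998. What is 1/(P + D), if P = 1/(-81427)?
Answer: 81427/12376578291 ≈ 6.5791e-6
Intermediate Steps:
P = -1/81427 ≈ -1.2281e-5
D = 151996 (D = -2*(-75998) = 151996)
1/(P + D) = 1/(-1/81427 + 151996) = 1/(12376578291/81427) = 81427/12376578291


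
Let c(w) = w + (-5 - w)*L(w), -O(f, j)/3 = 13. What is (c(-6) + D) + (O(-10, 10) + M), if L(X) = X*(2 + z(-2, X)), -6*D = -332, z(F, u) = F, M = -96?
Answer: -257/3 ≈ -85.667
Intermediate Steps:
O(f, j) = -39 (O(f, j) = -3*13 = -39)
D = 166/3 (D = -1/6*(-332) = 166/3 ≈ 55.333)
L(X) = 0 (L(X) = X*(2 - 2) = X*0 = 0)
c(w) = w (c(w) = w + (-5 - w)*0 = w + 0 = w)
(c(-6) + D) + (O(-10, 10) + M) = (-6 + 166/3) + (-39 - 96) = 148/3 - 135 = -257/3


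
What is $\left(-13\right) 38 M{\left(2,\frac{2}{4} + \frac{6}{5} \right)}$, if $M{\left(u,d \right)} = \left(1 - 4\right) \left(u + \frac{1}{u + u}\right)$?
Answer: $\frac{6669}{2} \approx 3334.5$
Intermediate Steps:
$M{\left(u,d \right)} = - 3 u - \frac{3}{2 u}$ ($M{\left(u,d \right)} = - 3 \left(u + \frac{1}{2 u}\right) = - 3 u - \frac{3}{2 u}$)
$\left(-13\right) 38 M{\left(2,\frac{2}{4} + \frac{6}{5} \right)} = \left(-13\right) 38 \left(\left(-3\right) 2 - \frac{3}{2 \cdot 2}\right) = - 494 \left(-6 - \frac{3}{4}\right) = \left(-494\right) \left(- \frac{27}{4}\right) = \frac{6669}{2}$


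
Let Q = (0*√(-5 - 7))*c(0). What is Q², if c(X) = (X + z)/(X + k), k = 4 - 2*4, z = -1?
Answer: 0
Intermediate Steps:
k = -4 (k = 4 - 8 = -4)
c(X) = (-1 + X)/(-4 + X) (c(X) = (X - 1)/(X - 4) = (-1 + X)/(-4 + X))
Q = 0 (Q = (0*√(-5 - 7))*((-1 + 0)/(-4 + 0)) = (0*√(-12))*(-1/(-4)) = (0*(2*I*√3))*(-¼*(-1)) = 0*(¼) = 0)
Q² = 0² = 0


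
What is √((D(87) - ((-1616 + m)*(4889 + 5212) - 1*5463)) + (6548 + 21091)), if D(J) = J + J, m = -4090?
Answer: √57669582 ≈ 7594.0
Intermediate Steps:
D(J) = 2*J
√((D(87) - ((-1616 + m)*(4889 + 5212) - 1*5463)) + (6548 + 21091)) = √((2*87 - ((-1616 - 4090)*(4889 + 5212) - 1*5463)) + (6548 + 21091)) = √((174 - (-5706*10101 - 5463)) + 27639) = √((174 - (-57636306 - 5463)) + 27639) = √((174 - 1*(-57641769)) + 27639) = √((174 + 57641769) + 27639) = √(57641943 + 27639) = √57669582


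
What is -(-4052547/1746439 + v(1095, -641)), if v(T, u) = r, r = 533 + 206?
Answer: -1286565874/1746439 ≈ -736.68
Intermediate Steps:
r = 739
v(T, u) = 739
-(-4052547/1746439 + v(1095, -641)) = -(-4052547/1746439 + 739) = -1*1286565874/1746439 = -1286565874/1746439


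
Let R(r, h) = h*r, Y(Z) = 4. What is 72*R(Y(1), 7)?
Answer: 2016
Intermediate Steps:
72*R(Y(1), 7) = 72*(7*4) = 72*28 = 2016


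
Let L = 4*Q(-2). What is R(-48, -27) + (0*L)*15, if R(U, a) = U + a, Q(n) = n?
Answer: -75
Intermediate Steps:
L = -8 (L = 4*(-2) = -8)
R(-48, -27) + (0*L)*15 = (-48 - 27) + (0*(-8))*15 = -75 + 0*15 = -75 + 0 = -75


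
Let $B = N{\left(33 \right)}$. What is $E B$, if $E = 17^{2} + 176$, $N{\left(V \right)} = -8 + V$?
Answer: $11625$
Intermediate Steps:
$B = 25$ ($B = -8 + 33 = 25$)
$E = 465$ ($E = 289 + 176 = 465$)
$E B = 465 \cdot 25 = 11625$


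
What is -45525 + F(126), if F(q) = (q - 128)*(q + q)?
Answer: -46029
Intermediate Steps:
F(q) = 2*q*(-128 + q) (F(q) = (-128 + q)*(2*q) = 2*q*(-128 + q))
-45525 + F(126) = -45525 + 2*126*(-128 + 126) = -45525 + 2*126*(-2) = -45525 - 504 = -46029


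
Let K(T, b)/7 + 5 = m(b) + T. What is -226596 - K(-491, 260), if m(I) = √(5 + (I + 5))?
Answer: -223124 - 21*√30 ≈ -2.2324e+5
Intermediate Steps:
m(I) = √(10 + I) (m(I) = √(5 + (5 + I)) = √(10 + I))
K(T, b) = -35 + 7*T + 7*√(10 + b) (K(T, b) = -35 + 7*(√(10 + b) + T) = -35 + 7*(T + √(10 + b)) = -35 + (7*T + 7*√(10 + b)) = -35 + 7*T + 7*√(10 + b))
-226596 - K(-491, 260) = -226596 - (-35 + 7*(-491) + 7*√(10 + 260)) = -226596 - (-35 - 3437 + 7*√270) = -226596 - (-35 - 3437 + 7*(3*√30)) = -226596 - (-35 - 3437 + 21*√30) = -226596 - (-3472 + 21*√30) = -226596 + (3472 - 21*√30) = -223124 - 21*√30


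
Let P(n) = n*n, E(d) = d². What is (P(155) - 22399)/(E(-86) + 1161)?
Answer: 1626/8557 ≈ 0.19002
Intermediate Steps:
P(n) = n²
(P(155) - 22399)/(E(-86) + 1161) = (155² - 22399)/((-86)² + 1161) = (24025 - 22399)/(7396 + 1161) = 1626/8557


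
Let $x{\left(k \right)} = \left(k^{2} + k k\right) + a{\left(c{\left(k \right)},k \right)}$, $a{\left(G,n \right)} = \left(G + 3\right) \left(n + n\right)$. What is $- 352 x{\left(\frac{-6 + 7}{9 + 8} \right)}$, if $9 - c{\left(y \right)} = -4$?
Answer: $- \frac{192192}{289} \approx -665.02$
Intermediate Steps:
$c{\left(y \right)} = 13$ ($c{\left(y \right)} = 9 - -4 = 9 + 4 = 13$)
$a{\left(G,n \right)} = 2 n \left(3 + G\right)$ ($a{\left(G,n \right)} = \left(3 + G\right) 2 n = 2 n \left(3 + G\right)$)
$x{\left(k \right)} = 2 k^{2} + 32 k$ ($x{\left(k \right)} = \left(k^{2} + k k\right) + 2 k \left(3 + 13\right) = \left(k^{2} + k^{2}\right) + 2 k 16 = 2 k^{2} + 32 k$)
$- 352 x{\left(\frac{-6 + 7}{9 + 8} \right)} = - 352 \cdot 2 \frac{-6 + 7}{9 + 8} \left(16 + \frac{-6 + 7}{9 + 8}\right) = - 352 \cdot 2 \cdot 1 \cdot \frac{1}{17} \left(16 + 1 \cdot \frac{1}{17}\right) = - 352 \cdot 2 \cdot \frac{1}{17} \left(16 + \frac{1}{17}\right) = - 352 \cdot 2 \cdot \frac{1}{17} \cdot \frac{273}{17} = \left(-352\right) \frac{546}{289} = - \frac{192192}{289}$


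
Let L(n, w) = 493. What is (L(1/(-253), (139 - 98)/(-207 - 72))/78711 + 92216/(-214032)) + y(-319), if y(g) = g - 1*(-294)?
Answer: -5948884925/233981566 ≈ -25.425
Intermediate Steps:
y(g) = 294 + g (y(g) = g + 294 = 294 + g)
(L(1/(-253), (139 - 98)/(-207 - 72))/78711 + 92216/(-214032)) + y(-319) = (493/78711 + 92216/(-214032)) + (294 - 319) = (493*(1/78711) + 92216*(-1/214032)) - 25 = (493/78711 - 11527/26754) - 25 = -99345775/233981566 - 25 = -5948884925/233981566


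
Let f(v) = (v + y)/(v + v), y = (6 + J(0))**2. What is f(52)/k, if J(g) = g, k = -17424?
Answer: -1/20592 ≈ -4.8563e-5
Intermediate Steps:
y = 36 (y = (6 + 0)**2 = 6**2 = 36)
f(v) = (36 + v)/(2*v) (f(v) = (v + 36)/(v + v) = (36 + v)/((2*v)) = (36 + v)*(1/(2*v)) = (36 + v)/(2*v))
f(52)/k = ((1/2)*(36 + 52)/52)/(-17424) = ((1/2)*(1/52)*88)*(-1/17424) = (11/13)*(-1/17424) = -1/20592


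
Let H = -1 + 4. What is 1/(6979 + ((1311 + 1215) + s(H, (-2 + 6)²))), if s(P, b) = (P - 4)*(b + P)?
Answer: 1/9486 ≈ 0.00010542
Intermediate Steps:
H = 3
s(P, b) = (-4 + P)*(P + b)
1/(6979 + ((1311 + 1215) + s(H, (-2 + 6)²))) = 1/(6979 + ((1311 + 1215) + (3² - 4*3 - 4*(-2 + 6)² + 3*(-2 + 6)²))) = 1/(6979 + (2526 + (9 - 12 - 4*4² + 3*4²))) = 1/(6979 + (2526 + (9 - 12 - 4*16 + 3*16))) = 1/(6979 + (2526 + (9 - 12 - 64 + 48))) = 1/(6979 + (2526 - 19)) = 1/(6979 + 2507) = 1/9486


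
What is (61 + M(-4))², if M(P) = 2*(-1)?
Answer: 3481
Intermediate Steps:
M(P) = -2
(61 + M(-4))² = (61 - 2)² = 59² = 3481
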